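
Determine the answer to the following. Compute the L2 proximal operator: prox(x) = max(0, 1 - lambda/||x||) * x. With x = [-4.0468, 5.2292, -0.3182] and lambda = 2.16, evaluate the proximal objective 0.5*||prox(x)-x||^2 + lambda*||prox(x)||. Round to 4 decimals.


Step 1: Compute ||x||.
||x|| = 6.6198
Step 2: Compute scaling factor.
scale = max(0, 1 - 2.16/6.6198) = 0.6737
Step 3: prox(x) = [-2.7264, 3.523, -0.2144]
||prox(x)|| = 4.4598
Step 4: Proximal objective.
0.5*||prox-x||^2 = 2.3328
lambda*||prox|| = 9.6332
Total = 11.9661


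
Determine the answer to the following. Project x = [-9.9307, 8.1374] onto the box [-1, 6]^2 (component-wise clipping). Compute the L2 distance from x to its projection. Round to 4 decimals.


Project each component onto [-1, 6].
clip(-9.9307) = -1.0, clip(8.1374) = 6.0
Projection = [-1.0, 6.0]
Squared diffs: [79.7574, 4.5685]
Distance = sqrt(84.3259) = 9.1829


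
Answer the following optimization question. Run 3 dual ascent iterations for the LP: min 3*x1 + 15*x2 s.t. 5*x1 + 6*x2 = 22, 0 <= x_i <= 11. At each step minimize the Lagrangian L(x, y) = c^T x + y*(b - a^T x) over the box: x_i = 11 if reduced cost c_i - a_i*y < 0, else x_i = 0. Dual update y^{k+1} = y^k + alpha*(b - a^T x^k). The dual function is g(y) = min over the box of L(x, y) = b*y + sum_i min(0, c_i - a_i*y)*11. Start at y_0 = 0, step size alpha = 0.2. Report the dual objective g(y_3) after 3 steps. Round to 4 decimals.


Dual ascent for LP: min 3*x1 + 15*x2, 5*x1 + 6*x2 = 22, 0 <= x_i <= 11
Step 1: y^k = 0.0, reduced costs: (3.0, 15.0)
  x^k = (0.0, 0.0), subgradient = b - a^T x = 22.0
  y^{k+1} = 0.0 + 0.2*22.0 = 4.4
Step 2: y^k = 4.4, reduced costs: (-19.0, -11.4)
  x^k = (11.0, 11.0), subgradient = b - a^T x = -99.0
  y^{k+1} = 4.4 + 0.2*-99.0 = -15.4
Step 3: y^k = -15.4, reduced costs: (80.0, 107.4)
  x^k = (0.0, 0.0), subgradient = b - a^T x = 22.0
  y^{k+1} = -15.4 + 0.2*22.0 = -11.0
Dual objective at y_3 = -11.0: reduced costs (58.0, 81.0), box minimizer x = (0.0, 0.0)
g(y_3) = b*y + (c1 - a1*y)*x1 + (c2 - a2*y)*x2 = 22*(-11.0) + 58.0*0.0 + 81.0*0.0 = -242.0 + 0.0 + 0.0 = -242.0


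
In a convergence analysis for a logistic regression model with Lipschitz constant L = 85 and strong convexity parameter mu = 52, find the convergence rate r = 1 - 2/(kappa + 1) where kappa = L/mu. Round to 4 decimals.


Step 1: Compute the condition number.
kappa = L/mu = 85/52 = 1.6346
Step 2: Compute the convergence rate.
r = 1 - 2/(kappa + 1) = 1 - 2*mu/(L + mu) = (L - mu)/(L + mu) = 33/137 = 0.2409


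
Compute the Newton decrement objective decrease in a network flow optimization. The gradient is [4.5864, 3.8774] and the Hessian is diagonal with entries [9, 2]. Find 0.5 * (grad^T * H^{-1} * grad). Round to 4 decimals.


Step 1: H is diagonal, so H^(-1) * g = [0.5096, 1.9387].
Step 2: g^T H^(-1) g = sum_i g_i^2 / H_ii
  = (4.5864)^2/9 + (3.8774)^2/2
  = 2.3372 + 7.5171 = 9.8543
Step 3: Objective decrease = 0.5 * g^T H^(-1) g = 4.9272


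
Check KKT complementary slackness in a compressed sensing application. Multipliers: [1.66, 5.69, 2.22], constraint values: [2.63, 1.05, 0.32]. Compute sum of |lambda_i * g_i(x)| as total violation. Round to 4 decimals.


KKT complementary slackness check:
lambda_1 * g_1 = 1.66 * 2.63 = 4.3658
lambda_2 * g_2 = 5.69 * 1.05 = 5.9745
lambda_3 * g_3 = 2.22 * 0.32 = 0.7104
Total violation = 4.3658 + 5.9745 + 0.7104 = 11.0507


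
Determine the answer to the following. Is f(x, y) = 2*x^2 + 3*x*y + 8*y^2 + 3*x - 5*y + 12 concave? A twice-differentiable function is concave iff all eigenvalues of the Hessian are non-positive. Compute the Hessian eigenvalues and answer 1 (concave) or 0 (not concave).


The Hessian of f(x,y) = 2*x^2 + 3*x*y + 8*y^2 + 3*x - 5*y + 12 is:
H = [[4, 3], [3, 16]]
Trace = 4 + 16 = 20
Determinant = 4*16 - (3)^2 = 55
Discriminant = (20)^2 - 4*55 = 180.0
Eigenvalues: lambda_1 = 3.2918, lambda_2 = 16.7082
The function is not concave.

0


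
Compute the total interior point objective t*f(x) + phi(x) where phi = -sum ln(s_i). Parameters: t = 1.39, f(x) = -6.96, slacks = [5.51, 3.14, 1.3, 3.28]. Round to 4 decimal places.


Step 1: Compute log-barrier.
ln values: [1.7066, 1.1442, 0.2624, 1.1878]
phi = -(1.7066 + 1.1442 + 0.2624 + 1.1878) = -4.301
Step 2: Compute augmented objective.
t*f(x) = 1.39*-6.96 = -9.6744
Total = -9.6744 - 4.301 = -13.9754


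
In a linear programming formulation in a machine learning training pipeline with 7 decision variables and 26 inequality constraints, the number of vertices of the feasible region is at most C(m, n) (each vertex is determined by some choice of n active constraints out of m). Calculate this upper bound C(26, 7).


Each vertex corresponds to some choice of n active constraints out of m, so the number of vertices is at most C(m, n) = m! / (n!(m-n)!).
m = 26, n = 7
Numerator: 26 * 25 * 24 * 23 * 22 * 21 * 20
Denominator: 7! = 5040
C(26, 7) = 657800


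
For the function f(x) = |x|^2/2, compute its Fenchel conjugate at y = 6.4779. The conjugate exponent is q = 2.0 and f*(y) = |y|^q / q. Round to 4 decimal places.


The conjugate exponent q satisfies 1/p + 1/q = 1.
p = 2, so q = 2/(2 - 1) = 2.0
|y|^q = 6.4779^2.0 = 41.9632
f*(6.4779) = 41.9632 / 2.0 = 20.9816


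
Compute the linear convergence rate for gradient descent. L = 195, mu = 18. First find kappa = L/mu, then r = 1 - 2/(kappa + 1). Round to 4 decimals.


Step 1: Compute the condition number.
kappa = L/mu = 195/18 = 10.8333
Step 2: Compute the convergence rate.
r = 1 - 2/(kappa + 1) = 1 - 2*mu/(L + mu) = (L - mu)/(L + mu) = 177/213 = 0.831


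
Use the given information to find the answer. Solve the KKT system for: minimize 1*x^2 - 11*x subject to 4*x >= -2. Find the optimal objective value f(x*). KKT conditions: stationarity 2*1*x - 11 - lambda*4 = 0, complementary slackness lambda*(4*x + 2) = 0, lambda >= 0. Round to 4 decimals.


Step 1: Try lambda = 0 (constraint inactive).
Stationarity: 2*1*x - 11 = 0
x* = 11/(2*1) = 5.5
Check constraint: 4*5.5 = 22.0 >= -2 -- satisfied.
Step 2: Compute optimal value.
f(x*) = 1*5.5^2 - 11*5.5 = -30.25


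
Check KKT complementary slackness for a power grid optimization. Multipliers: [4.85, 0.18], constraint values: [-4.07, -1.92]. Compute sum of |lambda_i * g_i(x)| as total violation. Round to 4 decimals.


KKT complementary slackness check:
lambda_1 * g_1 = 4.85 * -4.07 = -19.7395
lambda_2 * g_2 = 0.18 * -1.92 = -0.3456
Total violation = 19.7395 + 0.3456 = 20.0851


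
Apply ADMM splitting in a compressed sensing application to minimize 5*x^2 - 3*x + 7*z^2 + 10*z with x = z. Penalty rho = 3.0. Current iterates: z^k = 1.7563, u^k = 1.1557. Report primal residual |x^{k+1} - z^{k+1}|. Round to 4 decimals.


ADMM iteration with rho = 3.0, z^k = 1.7563, u^k = 1.1557
Step 1: x-update.
Minimize 5*x^2 - 3*x + (3.0/2)*(x - 1.7563 + 1.1557)^2
FOC: (2*5 + 3.0)*x = 3 + 3.0*(1.7563 - 1.1557)
x^{k+1} = 0.3694
Step 2: z-update.
Minimize 7*z^2 + 10*z + (3.0/2)*(0.3694 - z + 1.1557)^2
FOC: (2*7 + 3.0)*z = -10 + 3.0*(0.3694 + 1.1557)
z^{k+1} = -0.3191
Step 3: u-update.
u^{k+1} = 1.1557 + 0.3694 + 0.3191 = 1.8442
Step 4: Primal residual = |0.3694 + 0.3191| = 0.6885


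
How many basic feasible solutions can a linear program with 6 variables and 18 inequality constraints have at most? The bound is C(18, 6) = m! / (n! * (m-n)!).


Each vertex corresponds to some choice of n active constraints out of m, so the number of vertices is at most C(m, n) = m! / (n!(m-n)!).
m = 18, n = 6
Numerator: 18 * 17 * 16 * 15 * 14 * 13
Denominator: 6! = 720
C(18, 6) = 18564


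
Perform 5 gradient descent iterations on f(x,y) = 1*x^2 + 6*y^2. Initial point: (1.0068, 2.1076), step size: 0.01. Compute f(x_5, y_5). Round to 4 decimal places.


Gradient descent on f(x,y) = 1*x^2 + 6*y^2.
Starting point: (1.0068, 2.1076), alpha = 0.01
Step 1: grad_x = 2*1*1.0068 = 2.0136, grad_y = 2*6*2.1076 = 25.2912
  x_1 = 1.0068 - 0.01*2.0136 = 0.9867
  y_1 = 2.1076 - 0.01*25.2912 = 1.8547
Step 2: grad_x = 2*1*0.9867 = 1.9733, grad_y = 2*6*1.8547 = 22.2563
  x_2 = 0.9867 - 0.01*1.9733 = 0.9669
  y_2 = 1.8547 - 0.01*22.2563 = 1.6321
Step 3: grad_x = 2*1*0.9669 = 1.9339, grad_y = 2*6*1.6321 = 19.5855
  x_3 = 0.9669 - 0.01*1.9339 = 0.9476
  y_3 = 1.6321 - 0.01*19.5855 = 1.4363
Step 4: grad_x = 2*1*0.9476 = 1.8952, grad_y = 2*6*1.4363 = 17.2352
  x_4 = 0.9476 - 0.01*1.8952 = 0.9286
  y_4 = 1.4363 - 0.01*17.2352 = 1.2639
Step 5: grad_x = 2*1*0.9286 = 1.8573, grad_y = 2*6*1.2639 = 15.167
  x_5 = 0.9286 - 0.01*1.8573 = 0.9101
  y_5 = 1.2639 - 0.01*15.167 = 1.1122
f(0.9101, 1.1122) = 1*0.9101^2 + 6*1.1122^2 = 8.2508


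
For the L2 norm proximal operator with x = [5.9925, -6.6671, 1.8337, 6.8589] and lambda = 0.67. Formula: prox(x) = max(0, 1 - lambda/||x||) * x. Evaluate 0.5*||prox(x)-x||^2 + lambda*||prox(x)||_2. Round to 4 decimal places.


Step 1: Compute ||x||.
||x|| = 11.4354
Step 2: Compute scaling factor.
scale = max(0, 1 - 0.67/11.4354) = 0.9414
Step 3: prox(x) = [5.6414, -6.2765, 1.7263, 6.457]
||prox(x)|| = 10.7654
Step 4: Proximal objective.
0.5*||prox-x||^2 = 0.2245
lambda*||prox|| = 7.2128
Total = 7.4372


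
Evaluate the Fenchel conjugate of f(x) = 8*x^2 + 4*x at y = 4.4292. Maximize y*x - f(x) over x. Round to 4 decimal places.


f*(y) = sup_x {y*x - a*x^2 - b*x} = sup_x {(y-b)*x - a*x^2}
FOC: (y - b) - 2a*x = 0 => x* = (y - b)/(2a)
x* = (4.4292 - 4)/(2*8) = 0.0268
f*(4.4292) = (y-b)^2/(4a) = (4.4292 - 4)^2/(4*8)
= 0.1842/32 = 0.0058


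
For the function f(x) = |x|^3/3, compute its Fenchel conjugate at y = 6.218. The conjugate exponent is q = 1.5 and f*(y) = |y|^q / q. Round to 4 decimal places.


The conjugate exponent q satisfies 1/p + 1/q = 1.
p = 3, so q = 3/(3 - 1) = 1.5
|y|^q = 6.218^1.5 = 15.5052
f*(6.218) = 15.5052 / 1.5 = 10.3368


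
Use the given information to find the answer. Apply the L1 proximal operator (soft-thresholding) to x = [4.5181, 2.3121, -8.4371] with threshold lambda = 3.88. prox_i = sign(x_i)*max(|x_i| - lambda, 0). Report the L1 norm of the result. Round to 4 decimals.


Soft-thresholding with lambda = 3.88:
prox(4.5181) = sign(4.5181)*max(|4.5181| - 3.88, 0) = 0.6381
prox(2.3121) = sign(2.3121)*max(|2.3121| - 3.88, 0) = 0.0
prox(-8.4371) = sign(-8.4371)*max(|-8.4371| - 3.88, 0) = -4.5571
prox(x) = [0.6381, 0.0, -4.5571]
||prox(x)||_1 = 0.6381 + 0.0 + 4.5571 = 5.1952


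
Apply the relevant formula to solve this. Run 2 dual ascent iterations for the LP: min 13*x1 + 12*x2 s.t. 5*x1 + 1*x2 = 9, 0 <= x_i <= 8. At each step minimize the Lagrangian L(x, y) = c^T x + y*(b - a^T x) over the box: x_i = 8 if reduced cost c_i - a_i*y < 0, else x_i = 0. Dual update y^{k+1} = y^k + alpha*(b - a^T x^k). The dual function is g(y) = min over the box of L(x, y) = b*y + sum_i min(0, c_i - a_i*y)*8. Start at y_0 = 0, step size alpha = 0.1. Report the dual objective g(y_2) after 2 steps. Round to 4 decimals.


Dual ascent for LP: min 13*x1 + 12*x2, 5*x1 + 1*x2 = 9, 0 <= x_i <= 8
Step 1: y^k = 0.0, reduced costs: (13.0, 12.0)
  x^k = (0.0, 0.0), subgradient = b - a^T x = 9.0
  y^{k+1} = 0.0 + 0.1*9.0 = 0.9
Step 2: y^k = 0.9, reduced costs: (8.5, 11.1)
  x^k = (0.0, 0.0), subgradient = b - a^T x = 9.0
  y^{k+1} = 0.9 + 0.1*9.0 = 1.8
Dual objective at y_2 = 1.8: reduced costs (4.0, 10.2), box minimizer x = (0.0, 0.0)
g(y_2) = b*y + (c1 - a1*y)*x1 + (c2 - a2*y)*x2 = 9*1.8 + 4.0*0.0 + 10.2*0.0 = 16.2 + 0.0 + 0.0 = 16.2


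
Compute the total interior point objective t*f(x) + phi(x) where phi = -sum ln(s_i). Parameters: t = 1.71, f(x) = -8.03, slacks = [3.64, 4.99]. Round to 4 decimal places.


Step 1: Compute log-barrier.
ln values: [1.292, 1.6074]
phi = -(1.292 + 1.6074) = -2.8994
Step 2: Compute augmented objective.
t*f(x) = 1.71*-8.03 = -13.7313
Total = -13.7313 - 2.8994 = -16.6307


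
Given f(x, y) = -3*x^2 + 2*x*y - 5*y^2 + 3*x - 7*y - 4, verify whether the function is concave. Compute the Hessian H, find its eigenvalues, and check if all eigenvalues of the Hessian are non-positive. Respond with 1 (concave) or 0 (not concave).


The Hessian of f(x,y) = -3*x^2 + 2*x*y - 5*y^2 + 3*x - 7*y - 4 is:
H = [[-6, 2], [2, -10]]
Trace = -6 - 10 = -16
Determinant = -6*-10 - (2)^2 = 56
Discriminant = (-16)^2 - 4*56 = 32.0
Eigenvalues: lambda_1 = -10.8284, lambda_2 = -5.1716
The function is concave.

1


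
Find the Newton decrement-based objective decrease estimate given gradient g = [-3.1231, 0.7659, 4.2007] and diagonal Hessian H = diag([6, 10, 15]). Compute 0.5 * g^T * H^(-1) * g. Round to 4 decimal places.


Step 1: H is diagonal, so H^(-1) * g = [-0.5205, 0.0766, 0.28].
Step 2: g^T H^(-1) g = sum_i g_i^2 / H_ii
  = (-3.1231)^2/6 + (0.7659)^2/10 + (4.2007)^2/15
  = 1.6256 + 0.0587 + 1.1764 = 2.8607
Step 3: Objective decrease = 0.5 * g^T H^(-1) g = 1.4303


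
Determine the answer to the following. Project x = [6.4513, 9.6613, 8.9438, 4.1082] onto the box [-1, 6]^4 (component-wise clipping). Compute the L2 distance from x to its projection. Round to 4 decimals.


Project each component onto [-1, 6].
clip(6.4513) = 6.0, clip(9.6613) = 6.0, clip(8.9438) = 6.0, clip(4.1082) = 4.1082
Projection = [6.0, 6.0, 6.0, 4.1082]
Squared diffs: [0.2037, 13.4051, 8.666, 0.0]
Distance = sqrt(22.2748) = 4.7196


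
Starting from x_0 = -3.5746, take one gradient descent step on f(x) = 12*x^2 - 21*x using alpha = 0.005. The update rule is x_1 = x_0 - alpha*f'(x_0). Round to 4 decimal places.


We compute the gradient at x_0 and apply the update.
f'(x) = 24*x - 21
f'(-3.5746) = 24*-3.5746 - 21 = -106.7904
x_1 = -3.5746 - 0.005*-106.7904 = -3.0406


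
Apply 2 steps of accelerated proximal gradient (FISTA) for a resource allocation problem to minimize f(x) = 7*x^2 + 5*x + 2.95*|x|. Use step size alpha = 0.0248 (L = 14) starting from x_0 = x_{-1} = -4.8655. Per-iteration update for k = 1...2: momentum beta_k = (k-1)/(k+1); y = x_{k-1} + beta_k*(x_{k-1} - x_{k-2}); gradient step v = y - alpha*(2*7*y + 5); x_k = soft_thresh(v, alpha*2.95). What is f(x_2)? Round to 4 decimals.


FISTA on f(x) = 7*x^2 + 5*x + 2.95*|x|
L = 14, alpha = 0.0248
Iteration 1: beta = 0.0, y = -4.8655 + 0.0*(-4.8655 + 4.8655) = -4.8655
  grad(y) = -63.117, v = y - alpha*grad = -3.3002
  prox(v) = soft_thresh(-3.3002, 0.0732) = -3.227
Iteration 2: beta = 0.3333, y = -3.227 + 0.3333*(-3.227 + 4.8655) = -2.6809
  grad(y) = -32.5324, v = y - alpha*grad = -1.8741
  prox(v) = soft_thresh(-1.8741, 0.0732) = -1.8009
f(x_2) = 7*(-1.8009)^2 + 5*(-1.8009) + 2.95*|-1.8009| = 19.0113


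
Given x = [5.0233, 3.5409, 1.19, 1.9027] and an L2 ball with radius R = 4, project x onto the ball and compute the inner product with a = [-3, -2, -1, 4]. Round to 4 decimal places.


Step 1: Compute ||x|| (intermediates to 6 decimals).
||x|| = sqrt(5.0233^2 + 3.5409^2 + 1.19^2 + 1.9027^2) = 6.542773
Step 2: Project.
Since ||x|| > R, scale = R/||x|| = 4/6.542773 = 0.611362, proj(x) = scale * x
proj(x) = [3.071055, 2.164772, 0.727521, 1.163238]
Step 3: Dot product.
a^T * proj(x) = -3*3.071055 - 2*2.164772 - 1*0.727521 + 4*1.163238 = -9.6173


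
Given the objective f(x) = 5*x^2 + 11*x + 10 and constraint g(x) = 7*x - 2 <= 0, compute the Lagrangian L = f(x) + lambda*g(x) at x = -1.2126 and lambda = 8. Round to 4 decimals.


Step 1: Evaluate f(x).
f(-1.2126) = 5*(-1.2126)^2 + 11*(-1.2126) + 10 = 4.0134
Step 2: Evaluate g(x).
g(-1.2126) = 7*-1.2126 - 2 = -10.4882
Step 3: Compute Lagrangian.
L = 4.0134 + 8*-10.4882 = -79.8922


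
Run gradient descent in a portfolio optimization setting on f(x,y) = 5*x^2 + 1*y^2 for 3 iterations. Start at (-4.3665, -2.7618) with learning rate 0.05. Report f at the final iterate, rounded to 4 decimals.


Gradient descent on f(x,y) = 5*x^2 + 1*y^2.
Starting point: (-4.3665, -2.7618), alpha = 0.05
Step 1: grad_x = 2*5*-4.3665 = -43.665, grad_y = 2*1*-2.7618 = -5.5236
  x_1 = -4.3665 - 0.05*-43.665 = -2.1833
  y_1 = -2.7618 - 0.05*-5.5236 = -2.4856
Step 2: grad_x = 2*5*-2.1833 = -21.8325, grad_y = 2*1*-2.4856 = -4.9712
  x_2 = -2.1833 - 0.05*-21.8325 = -1.0916
  y_2 = -2.4856 - 0.05*-4.9712 = -2.2371
Step 3: grad_x = 2*5*-1.0916 = -10.9163, grad_y = 2*1*-2.2371 = -4.4741
  x_3 = -1.0916 - 0.05*-10.9163 = -0.5458
  y_3 = -2.2371 - 0.05*-4.4741 = -2.0134
f(-0.5458, -2.0134) = 5*(-0.5458)^2 + 1*(-2.0134)^2 = 5.5431


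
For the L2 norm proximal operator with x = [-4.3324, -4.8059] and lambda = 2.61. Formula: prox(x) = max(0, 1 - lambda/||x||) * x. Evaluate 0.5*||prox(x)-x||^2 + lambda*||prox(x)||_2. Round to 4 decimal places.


Step 1: Compute ||x||.
||x|| = 6.4704
Step 2: Compute scaling factor.
scale = max(0, 1 - 2.61/6.4704) = 0.5966
Step 3: prox(x) = [-2.5848, -2.8673]
||prox(x)|| = 3.8604
Step 4: Proximal objective.
0.5*||prox-x||^2 = 3.4061
lambda*||prox|| = 10.0756
Total = 13.4818


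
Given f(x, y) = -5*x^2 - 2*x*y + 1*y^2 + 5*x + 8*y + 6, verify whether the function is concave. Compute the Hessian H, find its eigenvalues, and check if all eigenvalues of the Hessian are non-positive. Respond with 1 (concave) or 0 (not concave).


The Hessian of f(x,y) = -5*x^2 - 2*x*y + 1*y^2 + 5*x + 8*y + 6 is:
H = [[-10, -2], [-2, 2]]
Trace = -10 + 2 = -8
Determinant = -10*2 - (-2)^2 = -24
Discriminant = (-8)^2 - 4*-24 = 160.0
Eigenvalues: lambda_1 = -10.3246, lambda_2 = 2.3246
The function is not concave.

0


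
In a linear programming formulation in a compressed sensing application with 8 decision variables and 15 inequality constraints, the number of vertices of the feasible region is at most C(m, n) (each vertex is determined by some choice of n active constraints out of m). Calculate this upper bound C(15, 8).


Each vertex corresponds to some choice of n active constraints out of m, so the number of vertices is at most C(m, n) = m! / (n!(m-n)!).
m = 15, n = 8
Numerator: 15 * 14 * 13 * 12 * 11 * 10 * 9 * 8
Denominator: 8! = 40320
C(15, 8) = 6435


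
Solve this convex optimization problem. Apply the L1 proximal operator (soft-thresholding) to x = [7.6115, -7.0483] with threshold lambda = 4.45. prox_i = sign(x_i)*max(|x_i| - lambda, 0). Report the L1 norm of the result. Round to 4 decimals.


Soft-thresholding with lambda = 4.45:
prox(7.6115) = sign(7.6115)*max(|7.6115| - 4.45, 0) = 3.1615
prox(-7.0483) = sign(-7.0483)*max(|-7.0483| - 4.45, 0) = -2.5983
prox(x) = [3.1615, -2.5983]
||prox(x)||_1 = 3.1615 + 2.5983 = 5.7598


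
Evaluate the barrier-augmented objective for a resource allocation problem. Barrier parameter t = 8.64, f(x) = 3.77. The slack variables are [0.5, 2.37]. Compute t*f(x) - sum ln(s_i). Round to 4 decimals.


Step 1: Compute log-barrier.
ln values: [-0.6931, 0.8629]
phi = -(-0.6931 + 0.8629) = -0.1697
Step 2: Compute augmented objective.
t*f(x) = 8.64*3.77 = 32.5728
Total = 32.5728 - 0.1697 = 32.4031


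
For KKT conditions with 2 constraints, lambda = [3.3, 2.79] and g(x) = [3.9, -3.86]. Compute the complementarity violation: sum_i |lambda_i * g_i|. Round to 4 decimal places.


KKT complementary slackness check:
lambda_1 * g_1 = 3.3 * 3.9 = 12.87
lambda_2 * g_2 = 2.79 * -3.86 = -10.7694
Total violation = 12.87 + 10.7694 = 23.6394


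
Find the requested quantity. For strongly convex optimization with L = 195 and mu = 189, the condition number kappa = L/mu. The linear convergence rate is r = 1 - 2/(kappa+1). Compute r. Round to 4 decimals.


Step 1: Compute the condition number.
kappa = L/mu = 195/189 = 1.0317
Step 2: Compute the convergence rate.
r = 1 - 2/(kappa + 1) = 1 - 2*mu/(L + mu) = (L - mu)/(L + mu) = 6/384 = 0.0156


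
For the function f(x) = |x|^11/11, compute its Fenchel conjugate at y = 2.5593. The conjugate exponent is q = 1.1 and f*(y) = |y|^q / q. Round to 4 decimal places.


The conjugate exponent q satisfies 1/p + 1/q = 1.
p = 11, so q = 11/(11 - 1) = 1.1
|y|^q = 2.5593^1.1 = 2.8115
f*(2.5593) = 2.8115 / 1.1 = 2.5559


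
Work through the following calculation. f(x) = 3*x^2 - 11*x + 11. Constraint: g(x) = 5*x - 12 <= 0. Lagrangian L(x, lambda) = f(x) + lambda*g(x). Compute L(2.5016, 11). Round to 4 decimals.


Step 1: Evaluate f(x).
f(2.5016) = 3*2.5016^2 - 11*2.5016 + 11 = 2.2564
Step 2: Evaluate g(x).
g(2.5016) = 5*2.5016 - 12 = 0.508
Step 3: Compute Lagrangian.
L = 2.2564 + 11*0.508 = 7.8444


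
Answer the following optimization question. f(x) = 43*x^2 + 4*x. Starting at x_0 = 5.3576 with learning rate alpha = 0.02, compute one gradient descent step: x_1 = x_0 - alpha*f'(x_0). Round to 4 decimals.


We compute the gradient at x_0 and apply the update.
f'(x) = 86*x + 4
f'(5.3576) = 86*5.3576 + 4 = 464.7536
x_1 = 5.3576 - 0.02*464.7536 = -3.9375


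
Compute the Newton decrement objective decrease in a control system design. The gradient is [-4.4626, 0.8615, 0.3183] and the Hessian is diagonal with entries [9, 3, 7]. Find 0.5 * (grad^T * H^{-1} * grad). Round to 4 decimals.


Step 1: H is diagonal, so H^(-1) * g = [-0.4958, 0.2872, 0.0455].
Step 2: g^T H^(-1) g = sum_i g_i^2 / H_ii
  = (-4.4626)^2/9 + (0.8615)^2/3 + (0.3183)^2/7
  = 2.2128 + 0.2474 + 0.0145 = 2.4746
Step 3: Objective decrease = 0.5 * g^T H^(-1) g = 1.2373


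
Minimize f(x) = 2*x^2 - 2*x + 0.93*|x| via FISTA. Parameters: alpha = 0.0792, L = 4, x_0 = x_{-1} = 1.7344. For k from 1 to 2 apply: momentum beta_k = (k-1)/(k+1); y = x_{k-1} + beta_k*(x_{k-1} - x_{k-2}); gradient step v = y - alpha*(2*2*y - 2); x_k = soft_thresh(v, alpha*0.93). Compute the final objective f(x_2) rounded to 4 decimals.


FISTA on f(x) = 2*x^2 - 2*x + 0.93*|x|
L = 4, alpha = 0.0792
Iteration 1: beta = 0.0, y = 1.7344 + 0.0*(1.7344 - 1.7344) = 1.7344
  grad(y) = 4.9376, v = y - alpha*grad = 1.3433
  prox(v) = soft_thresh(1.3433, 0.0737) = 1.2697
Iteration 2: beta = 0.3333, y = 1.2697 + 0.3333*(1.2697 - 1.7344) = 1.1148
  grad(y) = 2.4591, v = y - alpha*grad = 0.92
  prox(v) = soft_thresh(0.92, 0.0737) = 0.8464
f(x_2) = 2*0.8464^2 - 2*0.8464 + 0.93*|0.8464| = 0.5271


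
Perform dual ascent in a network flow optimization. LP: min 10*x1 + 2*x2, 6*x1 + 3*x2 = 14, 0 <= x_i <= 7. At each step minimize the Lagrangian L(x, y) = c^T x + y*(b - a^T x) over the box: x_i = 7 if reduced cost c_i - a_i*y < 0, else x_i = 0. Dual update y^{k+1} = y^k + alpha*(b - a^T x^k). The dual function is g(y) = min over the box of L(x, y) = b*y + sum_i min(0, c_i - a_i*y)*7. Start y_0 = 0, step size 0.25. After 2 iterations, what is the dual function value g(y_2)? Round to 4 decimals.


Dual ascent for LP: min 10*x1 + 2*x2, 6*x1 + 3*x2 = 14, 0 <= x_i <= 7
Step 1: y^k = 0.0, reduced costs: (10.0, 2.0)
  x^k = (0.0, 0.0), subgradient = b - a^T x = 14.0
  y^{k+1} = 0.0 + 0.25*14.0 = 3.5
Step 2: y^k = 3.5, reduced costs: (-11.0, -8.5)
  x^k = (7.0, 7.0), subgradient = b - a^T x = -49.0
  y^{k+1} = 3.5 + 0.25*-49.0 = -8.75
Dual objective at y_2 = -8.75: reduced costs (62.5, 28.25), box minimizer x = (0.0, 0.0)
g(y_2) = b*y + (c1 - a1*y)*x1 + (c2 - a2*y)*x2 = 14*(-8.75) + 62.5*0.0 + 28.25*0.0 = -122.5 + 0.0 + 0.0 = -122.5


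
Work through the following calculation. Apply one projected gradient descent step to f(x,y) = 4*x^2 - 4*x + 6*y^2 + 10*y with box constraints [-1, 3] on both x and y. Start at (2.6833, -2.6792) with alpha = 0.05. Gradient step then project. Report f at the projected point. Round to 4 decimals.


Step 1: Compute gradient at (2.6833, -2.6792).
grad_x = 2*4*2.6833 - 4 = 17.4664
grad_y = 2*6*-2.6792 + 10 = -22.1504
Step 2: Gradient step.
x_raw = 2.6833 - 0.05*17.4664 = 1.81
y_raw = -2.6792 - 0.05*-22.1504 = -1.5717
Step 3: Project onto [-1, 3].
x_proj = clip(1.81) = 1.81
y_proj = clip(-1.5717) = -1.0
Step 4: Evaluate f.
f(1.81, -1.0) = 1.8642


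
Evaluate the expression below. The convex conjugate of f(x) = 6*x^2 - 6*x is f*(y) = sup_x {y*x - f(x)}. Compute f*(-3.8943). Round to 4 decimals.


f*(y) = sup_x {y*x - a*x^2 - b*x} = sup_x {(y-b)*x - a*x^2}
FOC: (y - b) - 2a*x = 0 => x* = (y - b)/(2a)
x* = (-3.8943 + 6)/(2*6) = 0.1755
f*(-3.8943) = (y-b)^2/(4a) = (-3.8943 + 6)^2/(4*6)
= 4.434/24 = 0.1847


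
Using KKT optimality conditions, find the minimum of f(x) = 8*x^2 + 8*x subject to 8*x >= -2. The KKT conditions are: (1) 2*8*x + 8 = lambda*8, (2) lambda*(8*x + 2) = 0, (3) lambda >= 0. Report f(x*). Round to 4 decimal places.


Step 1: Try lambda = 0 (constraint inactive).
x_unc = -8/(2*8) = -0.5
Check: 8*-0.5 = -4.0 < -2 -- violated!
Step 2: Constraint must be active: 8*x = -2
x* = -2/8 = -0.25
lambda = (2*8*(-0.25) + 8)/8 = 0.5
Step 3: Compute optimal value.
f(x*) = 8*(-0.25)^2 + 8*(-0.25) = -1.5


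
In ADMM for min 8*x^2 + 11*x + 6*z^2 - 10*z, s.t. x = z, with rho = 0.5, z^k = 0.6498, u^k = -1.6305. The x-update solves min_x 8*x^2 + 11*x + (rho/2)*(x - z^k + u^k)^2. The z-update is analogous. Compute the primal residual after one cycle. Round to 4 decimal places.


ADMM iteration with rho = 0.5, z^k = 0.6498, u^k = -1.6305
Step 1: x-update.
Minimize 8*x^2 + 11*x + (0.5/2)*(x - 0.6498 - 1.6305)^2
FOC: (2*8 + 0.5)*x = -11 + 0.5*(0.6498 + 1.6305)
x^{k+1} = -0.5976
Step 2: z-update.
Minimize 6*z^2 - 10*z + (0.5/2)*(-0.5976 - z - 1.6305)^2
FOC: (2*6 + 0.5)*z = 10 + 0.5*(-0.5976 - 1.6305)
z^{k+1} = 0.7109
Step 3: u-update.
u^{k+1} = -1.6305 - 0.5976 - 0.7109 = -2.9389
Step 4: Primal residual = |-0.5976 - 0.7109| = 1.3084


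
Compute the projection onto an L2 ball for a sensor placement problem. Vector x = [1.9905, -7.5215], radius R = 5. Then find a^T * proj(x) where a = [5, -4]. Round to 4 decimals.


Step 1: Compute ||x|| (intermediates to 6 decimals).
||x|| = sqrt(1.9905^2 + (-7.5215)^2) = 7.780428
Step 2: Project.
Since ||x|| > R, scale = R/||x|| = 5/7.780428 = 0.642638, proj(x) = scale * x
proj(x) = [1.279171, -4.833602]
Step 3: Dot product.
a^T * proj(x) = 5*1.279171 - 4*(-4.833602) = 25.7303


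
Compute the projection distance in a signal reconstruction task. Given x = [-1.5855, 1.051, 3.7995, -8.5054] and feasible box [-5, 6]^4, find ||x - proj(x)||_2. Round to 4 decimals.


Project each component onto [-5, 6].
clip(-1.5855) = -1.5855, clip(1.051) = 1.051, clip(3.7995) = 3.7995, clip(-8.5054) = -5.0
Projection = [-1.5855, 1.051, 3.7995, -5.0]
Squared diffs: [0.0, 0.0, 0.0, 12.2878]
Distance = sqrt(12.2878) = 3.5054


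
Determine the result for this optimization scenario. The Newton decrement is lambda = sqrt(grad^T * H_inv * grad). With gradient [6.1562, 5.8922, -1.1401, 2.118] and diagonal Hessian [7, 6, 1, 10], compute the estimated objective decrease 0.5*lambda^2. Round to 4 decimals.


Step 1: H is diagonal, so H^(-1) * g = [0.8795, 0.982, -1.1401, 0.2118].
Step 2: g^T H^(-1) g = sum_i g_i^2 / H_ii
  = (6.1562)^2/7 + (5.8922)^2/6 + (-1.1401)^2/1 + (2.118)^2/10
  = 5.4141 + 5.7863 + 1.2998 + 0.4486 = 12.9489
Step 3: Objective decrease = 0.5 * g^T H^(-1) g = 6.4744


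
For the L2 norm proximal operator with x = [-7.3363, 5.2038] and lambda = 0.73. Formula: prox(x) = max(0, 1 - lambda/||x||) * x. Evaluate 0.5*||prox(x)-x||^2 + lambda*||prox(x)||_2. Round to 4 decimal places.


Step 1: Compute ||x||.
||x|| = 8.9945
Step 2: Compute scaling factor.
scale = max(0, 1 - 0.73/8.9945) = 0.9188
Step 3: prox(x) = [-6.7409, 4.7815]
||prox(x)|| = 8.2645
Step 4: Proximal objective.
0.5*||prox-x||^2 = 0.2665
lambda*||prox|| = 6.0331
Total = 6.2995


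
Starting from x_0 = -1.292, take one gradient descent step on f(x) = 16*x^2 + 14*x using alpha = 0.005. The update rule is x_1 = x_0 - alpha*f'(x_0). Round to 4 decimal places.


We compute the gradient at x_0 and apply the update.
f'(x) = 32*x + 14
f'(-1.292) = 32*-1.292 + 14 = -27.344
x_1 = -1.292 - 0.005*-27.344 = -1.1553


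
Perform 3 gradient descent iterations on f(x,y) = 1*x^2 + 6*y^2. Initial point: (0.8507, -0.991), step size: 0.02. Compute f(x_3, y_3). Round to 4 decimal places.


Gradient descent on f(x,y) = 1*x^2 + 6*y^2.
Starting point: (0.8507, -0.991), alpha = 0.02
Step 1: grad_x = 2*1*0.8507 = 1.7014, grad_y = 2*6*-0.991 = -11.892
  x_1 = 0.8507 - 0.02*1.7014 = 0.8167
  y_1 = -0.991 - 0.02*-11.892 = -0.7532
Step 2: grad_x = 2*1*0.8167 = 1.6333, grad_y = 2*6*-0.7532 = -9.0379
  x_2 = 0.8167 - 0.02*1.6333 = 0.784
  y_2 = -0.7532 - 0.02*-9.0379 = -0.5724
Step 3: grad_x = 2*1*0.784 = 1.568, grad_y = 2*6*-0.5724 = -6.8688
  x_3 = 0.784 - 0.02*1.568 = 0.7526
  y_3 = -0.5724 - 0.02*-6.8688 = -0.435
f(0.7526, -0.435) = 1*0.7526^2 + 6*(-0.435)^2 = 1.702


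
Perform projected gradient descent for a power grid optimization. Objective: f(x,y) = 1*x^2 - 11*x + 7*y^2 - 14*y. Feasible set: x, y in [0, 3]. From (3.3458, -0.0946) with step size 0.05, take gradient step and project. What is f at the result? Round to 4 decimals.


Step 1: Compute gradient at (3.3458, -0.0946).
grad_x = 2*1*3.3458 - 11 = -4.3084
grad_y = 2*7*-0.0946 - 14 = -15.3244
Step 2: Gradient step.
x_raw = 3.3458 - 0.05*-4.3084 = 3.5612
y_raw = -0.0946 - 0.05*-15.3244 = 0.6716
Step 3: Project onto [0, 3].
x_proj = clip(3.5612) = 3.0
y_proj = clip(0.6716) = 0.6716
Step 4: Evaluate f.
f(3.0, 0.6716) = -30.2452


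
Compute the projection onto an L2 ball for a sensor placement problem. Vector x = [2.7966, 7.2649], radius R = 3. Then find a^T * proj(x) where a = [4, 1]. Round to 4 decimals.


Step 1: Compute ||x|| (intermediates to 6 decimals).
||x|| = sqrt(2.7966^2 + 7.2649^2) = 7.784584
Step 2: Project.
Since ||x|| > R, scale = R/||x|| = 3/7.784584 = 0.385377, proj(x) = scale * x
proj(x) = [1.077745, 2.799725]
Step 3: Dot product.
a^T * proj(x) = 4*1.077745 + 1*2.799725 = 7.1107


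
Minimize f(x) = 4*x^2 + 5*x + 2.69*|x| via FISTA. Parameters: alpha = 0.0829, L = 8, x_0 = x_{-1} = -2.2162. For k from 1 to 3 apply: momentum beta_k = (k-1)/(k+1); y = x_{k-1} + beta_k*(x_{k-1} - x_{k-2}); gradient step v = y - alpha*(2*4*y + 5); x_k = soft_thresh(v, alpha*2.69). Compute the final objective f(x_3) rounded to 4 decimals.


FISTA on f(x) = 4*x^2 + 5*x + 2.69*|x|
L = 8, alpha = 0.0829
Iteration 1: beta = 0.0, y = -2.2162 + 0.0*(-2.2162 + 2.2162) = -2.2162
  grad(y) = -12.7296, v = y - alpha*grad = -1.1609
  prox(v) = soft_thresh(-1.1609, 0.223) = -0.9379
Iteration 2: beta = 0.3333, y = -0.9379 + 0.3333*(-0.9379 + 2.2162) = -0.5118
  grad(y) = 0.9054, v = y - alpha*grad = -0.5869
  prox(v) = soft_thresh(-0.5869, 0.223) = -0.3639
Iteration 3: beta = 0.5, y = -0.3639 + 0.5*(-0.3639 + 0.9379) = -0.0769
  grad(y) = 4.3851, v = y - alpha*grad = -0.4404
  prox(v) = soft_thresh(-0.4404, 0.223) = -0.2174
f(x_3) = 4*(-0.2174)^2 + 5*(-0.2174) + 2.69*|-0.2174| = -0.3131


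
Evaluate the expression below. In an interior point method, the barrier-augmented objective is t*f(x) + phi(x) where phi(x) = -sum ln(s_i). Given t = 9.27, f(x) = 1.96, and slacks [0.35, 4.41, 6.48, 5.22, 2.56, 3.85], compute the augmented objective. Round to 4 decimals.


Step 1: Compute log-barrier.
ln values: [-1.0498, 1.4839, 1.8687, 1.6525, 0.94, 1.3481]
phi = -(-1.0498 + 1.4839 + 1.8687 + 1.6525 + 0.94 + 1.3481) = -6.2434
Step 2: Compute augmented objective.
t*f(x) = 9.27*1.96 = 18.1692
Total = 18.1692 - 6.2434 = 11.9258


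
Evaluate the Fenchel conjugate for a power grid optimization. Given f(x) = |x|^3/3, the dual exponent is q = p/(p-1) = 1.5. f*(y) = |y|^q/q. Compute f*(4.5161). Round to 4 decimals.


The conjugate exponent q satisfies 1/p + 1/q = 1.
p = 3, so q = 3/(3 - 1) = 1.5
|y|^q = 4.5161^1.5 = 9.5972
f*(4.5161) = 9.5972 / 1.5 = 6.3981


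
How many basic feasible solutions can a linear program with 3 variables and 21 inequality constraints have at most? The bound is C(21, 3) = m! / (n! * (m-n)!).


Each vertex corresponds to some choice of n active constraints out of m, so the number of vertices is at most C(m, n) = m! / (n!(m-n)!).
m = 21, n = 3
Numerator: 21 * 20 * 19
Denominator: 3! = 6
C(21, 3) = 1330


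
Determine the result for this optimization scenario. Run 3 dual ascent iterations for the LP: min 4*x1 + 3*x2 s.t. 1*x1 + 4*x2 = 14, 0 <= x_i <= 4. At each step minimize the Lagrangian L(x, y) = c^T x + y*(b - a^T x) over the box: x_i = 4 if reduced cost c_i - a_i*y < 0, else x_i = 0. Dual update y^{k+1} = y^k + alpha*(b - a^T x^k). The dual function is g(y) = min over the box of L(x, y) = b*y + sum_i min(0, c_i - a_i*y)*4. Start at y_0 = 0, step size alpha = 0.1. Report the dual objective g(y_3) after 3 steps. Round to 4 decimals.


Dual ascent for LP: min 4*x1 + 3*x2, 1*x1 + 4*x2 = 14, 0 <= x_i <= 4
Step 1: y^k = 0.0, reduced costs: (4.0, 3.0)
  x^k = (0.0, 0.0), subgradient = b - a^T x = 14.0
  y^{k+1} = 0.0 + 0.1*14.0 = 1.4
Step 2: y^k = 1.4, reduced costs: (2.6, -2.6)
  x^k = (0.0, 4.0), subgradient = b - a^T x = -2.0
  y^{k+1} = 1.4 + 0.1*-2.0 = 1.2
Step 3: y^k = 1.2, reduced costs: (2.8, -1.8)
  x^k = (0.0, 4.0), subgradient = b - a^T x = -2.0
  y^{k+1} = 1.2 + 0.1*-2.0 = 1.0
Dual objective at y_3 = 1.0: reduced costs (3.0, -1.0), box minimizer x = (0.0, 4.0)
g(y_3) = b*y + (c1 - a1*y)*x1 + (c2 - a2*y)*x2 = 14*1.0 + 3.0*0.0 + (-1.0)*4.0 = 14.0 + 0.0 - 4.0 = 10.0


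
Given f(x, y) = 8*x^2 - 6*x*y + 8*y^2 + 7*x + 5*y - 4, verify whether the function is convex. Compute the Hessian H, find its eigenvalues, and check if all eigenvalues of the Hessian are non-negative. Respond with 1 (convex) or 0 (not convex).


The Hessian of f(x,y) = 8*x^2 - 6*x*y + 8*y^2 + 7*x + 5*y - 4 is:
H = [[16, -6], [-6, 16]]
Trace = 16 + 16 = 32
Determinant = 16*16 - (-6)^2 = 220
Discriminant = (32)^2 - 4*220 = 144.0
Eigenvalues: lambda_1 = 10.0, lambda_2 = 22.0
The function is convex.

1


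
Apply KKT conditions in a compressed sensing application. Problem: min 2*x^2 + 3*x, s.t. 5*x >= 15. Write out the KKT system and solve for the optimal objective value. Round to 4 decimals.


Step 1: Try lambda = 0 (constraint inactive).
x_unc = -3/(2*2) = -0.75
Check: 5*-0.75 = -3.75 < 15 -- violated!
Step 2: Constraint must be active: 5*x = 15
x* = 15/5 = 3.0
lambda = (2*2*3.0 + 3)/5 = 3.0
Step 3: Compute optimal value.
f(x*) = 2*3.0^2 + 3*3.0 = 27.0


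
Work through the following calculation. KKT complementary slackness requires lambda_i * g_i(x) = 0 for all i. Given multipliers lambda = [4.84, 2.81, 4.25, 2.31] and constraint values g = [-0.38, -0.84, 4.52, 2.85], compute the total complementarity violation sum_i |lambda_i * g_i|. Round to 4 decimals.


KKT complementary slackness check:
lambda_1 * g_1 = 4.84 * -0.38 = -1.8392
lambda_2 * g_2 = 2.81 * -0.84 = -2.3604
lambda_3 * g_3 = 4.25 * 4.52 = 19.21
lambda_4 * g_4 = 2.31 * 2.85 = 6.5835
Total violation = 1.8392 + 2.3604 + 19.21 + 6.5835 = 29.9931


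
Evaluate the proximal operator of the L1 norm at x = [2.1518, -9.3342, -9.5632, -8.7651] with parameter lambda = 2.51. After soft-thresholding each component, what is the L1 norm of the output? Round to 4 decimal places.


Soft-thresholding with lambda = 2.51:
prox(2.1518) = sign(2.1518)*max(|2.1518| - 2.51, 0) = 0.0
prox(-9.3342) = sign(-9.3342)*max(|-9.3342| - 2.51, 0) = -6.8242
prox(-9.5632) = sign(-9.5632)*max(|-9.5632| - 2.51, 0) = -7.0532
prox(-8.7651) = sign(-8.7651)*max(|-8.7651| - 2.51, 0) = -6.2551
prox(x) = [0.0, -6.8242, -7.0532, -6.2551]
||prox(x)||_1 = 0.0 + 6.8242 + 7.0532 + 6.2551 = 20.1325


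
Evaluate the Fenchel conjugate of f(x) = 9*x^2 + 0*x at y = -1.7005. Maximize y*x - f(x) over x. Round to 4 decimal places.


f*(y) = sup_x {y*x - a*x^2 - b*x} = sup_x {(y-b)*x - a*x^2}
FOC: (y - b) - 2a*x = 0 => x* = (y - b)/(2a)
x* = (-1.7005 - 0)/(2*9) = -0.0945
f*(-1.7005) = (y-b)^2/(4a) = (-1.7005 - 0)^2/(4*9)
= 2.8917/36 = 0.0803


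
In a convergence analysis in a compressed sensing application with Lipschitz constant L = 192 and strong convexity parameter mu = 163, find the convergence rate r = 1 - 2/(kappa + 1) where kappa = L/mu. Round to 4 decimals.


Step 1: Compute the condition number.
kappa = L/mu = 192/163 = 1.1779
Step 2: Compute the convergence rate.
r = 1 - 2/(kappa + 1) = 1 - 2*mu/(L + mu) = (L - mu)/(L + mu) = 29/355 = 0.0817


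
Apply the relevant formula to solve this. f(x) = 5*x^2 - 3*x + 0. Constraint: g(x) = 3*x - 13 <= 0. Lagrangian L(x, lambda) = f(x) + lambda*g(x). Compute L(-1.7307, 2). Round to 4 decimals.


Step 1: Evaluate f(x).
f(-1.7307) = 5*(-1.7307)^2 - 3*(-1.7307) + 0 = 20.1687
Step 2: Evaluate g(x).
g(-1.7307) = 3*-1.7307 - 13 = -18.1921
Step 3: Compute Lagrangian.
L = 20.1687 + 2*-18.1921 = -16.2155


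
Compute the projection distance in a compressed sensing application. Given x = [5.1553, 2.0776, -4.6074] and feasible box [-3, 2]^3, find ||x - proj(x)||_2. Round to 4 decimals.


Project each component onto [-3, 2].
clip(5.1553) = 2.0, clip(2.0776) = 2.0, clip(-4.6074) = -3.0
Projection = [2.0, 2.0, -3.0]
Squared diffs: [9.9559, 0.006, 2.5837]
Distance = sqrt(12.5456) = 3.542


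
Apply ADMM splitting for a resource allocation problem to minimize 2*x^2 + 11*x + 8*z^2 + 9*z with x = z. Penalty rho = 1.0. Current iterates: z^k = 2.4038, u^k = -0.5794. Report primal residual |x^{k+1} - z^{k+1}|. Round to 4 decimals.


ADMM iteration with rho = 1.0, z^k = 2.4038, u^k = -0.5794
Step 1: x-update.
Minimize 2*x^2 + 11*x + (1.0/2)*(x - 2.4038 - 0.5794)^2
FOC: (2*2 + 1.0)*x = -11 + 1.0*(2.4038 + 0.5794)
x^{k+1} = -1.6034
Step 2: z-update.
Minimize 8*z^2 + 9*z + (1.0/2)*(-1.6034 - z - 0.5794)^2
FOC: (2*8 + 1.0)*z = -9 + 1.0*(-1.6034 - 0.5794)
z^{k+1} = -0.6578
Step 3: u-update.
u^{k+1} = -0.5794 - 1.6034 + 0.6578 = -1.525
Step 4: Primal residual = |-1.6034 + 0.6578| = 0.9456


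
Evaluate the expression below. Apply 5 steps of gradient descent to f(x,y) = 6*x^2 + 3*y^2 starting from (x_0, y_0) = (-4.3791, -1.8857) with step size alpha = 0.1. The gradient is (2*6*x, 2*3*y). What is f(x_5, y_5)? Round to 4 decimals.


Gradient descent on f(x,y) = 6*x^2 + 3*y^2.
Starting point: (-4.3791, -1.8857), alpha = 0.1
Step 1: grad_x = 2*6*-4.3791 = -52.5492, grad_y = 2*3*-1.8857 = -11.3142
  x_1 = -4.3791 - 0.1*-52.5492 = 0.8758
  y_1 = -1.8857 - 0.1*-11.3142 = -0.7543
Step 2: grad_x = 2*6*0.8758 = 10.5098, grad_y = 2*3*-0.7543 = -4.5257
  x_2 = 0.8758 - 0.1*10.5098 = -0.1752
  y_2 = -0.7543 - 0.1*-4.5257 = -0.3017
Step 3: grad_x = 2*6*-0.1752 = -2.102, grad_y = 2*3*-0.3017 = -1.8103
  x_3 = -0.1752 - 0.1*-2.102 = 0.035
  y_3 = -0.3017 - 0.1*-1.8103 = -0.1207
Step 4: grad_x = 2*6*0.035 = 0.4204, grad_y = 2*3*-0.1207 = -0.7241
  x_4 = 0.035 - 0.1*0.4204 = -0.007
  y_4 = -0.1207 - 0.1*-0.7241 = -0.0483
Step 5: grad_x = 2*6*-0.007 = -0.0841, grad_y = 2*3*-0.0483 = -0.2896
  x_5 = -0.007 - 0.1*-0.0841 = 0.0014
  y_5 = -0.0483 - 0.1*-0.2896 = -0.0193
f(0.0014, -0.0193) = 6*0.0014^2 + 3*(-0.0193)^2 = 0.0011


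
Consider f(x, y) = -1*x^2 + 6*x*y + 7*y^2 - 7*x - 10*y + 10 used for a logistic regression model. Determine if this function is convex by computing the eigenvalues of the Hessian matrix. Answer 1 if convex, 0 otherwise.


The Hessian of f(x,y) = -1*x^2 + 6*x*y + 7*y^2 - 7*x - 10*y + 10 is:
H = [[-2, 6], [6, 14]]
Trace = -2 + 14 = 12
Determinant = -2*14 - (6)^2 = -64
Discriminant = (12)^2 - 4*-64 = 400.0
Eigenvalues: lambda_1 = -4.0, lambda_2 = 16.0
The function is not convex.

0


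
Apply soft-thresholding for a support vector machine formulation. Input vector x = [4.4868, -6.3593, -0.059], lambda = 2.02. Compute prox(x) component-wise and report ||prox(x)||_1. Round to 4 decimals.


Soft-thresholding with lambda = 2.02:
prox(4.4868) = sign(4.4868)*max(|4.4868| - 2.02, 0) = 2.4668
prox(-6.3593) = sign(-6.3593)*max(|-6.3593| - 2.02, 0) = -4.3393
prox(-0.059) = sign(-0.059)*max(|-0.059| - 2.02, 0) = 0.0
prox(x) = [2.4668, -4.3393, 0.0]
||prox(x)||_1 = 2.4668 + 4.3393 + 0.0 = 6.8061


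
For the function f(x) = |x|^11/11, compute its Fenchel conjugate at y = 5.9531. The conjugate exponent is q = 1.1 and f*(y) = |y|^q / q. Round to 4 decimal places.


The conjugate exponent q satisfies 1/p + 1/q = 1.
p = 11, so q = 11/(11 - 1) = 1.1
|y|^q = 5.9531^1.1 = 7.1157
f*(5.9531) = 7.1157 / 1.1 = 6.4688


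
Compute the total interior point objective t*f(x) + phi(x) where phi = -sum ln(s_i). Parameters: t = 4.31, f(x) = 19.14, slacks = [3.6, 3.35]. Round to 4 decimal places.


Step 1: Compute log-barrier.
ln values: [1.2809, 1.209]
phi = -(1.2809 + 1.209) = -2.4899
Step 2: Compute augmented objective.
t*f(x) = 4.31*19.14 = 82.4934
Total = 82.4934 - 2.4899 = 80.0035


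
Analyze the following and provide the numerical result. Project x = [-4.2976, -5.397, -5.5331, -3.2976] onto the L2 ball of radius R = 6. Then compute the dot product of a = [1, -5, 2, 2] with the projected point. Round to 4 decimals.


Step 1: Compute ||x|| (intermediates to 6 decimals).
||x|| = sqrt((-4.2976)^2 + (-5.397)^2 + (-5.5331)^2 + (-3.2976)^2) = 9.438556
Step 2: Project.
Since ||x|| > R, scale = R/||x|| = 6/9.438556 = 0.63569, proj(x) = scale * x
proj(x) = [-2.731941, -3.430819, -3.517336, -2.096251]
Step 3: Dot product.
a^T * proj(x) = 1*(-2.731941) - 5*(-3.430819) + 2*(-3.517336) + 2*(-2.096251) = 3.195
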